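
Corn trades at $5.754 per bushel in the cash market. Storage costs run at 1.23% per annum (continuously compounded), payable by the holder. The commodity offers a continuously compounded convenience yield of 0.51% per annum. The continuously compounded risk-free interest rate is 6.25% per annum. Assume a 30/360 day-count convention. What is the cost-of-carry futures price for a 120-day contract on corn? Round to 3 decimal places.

$5.889 per bushel

Net carry = r + u − y = 0.0625 + 0.0123 − 0.0051 = 0.0697
F = S·e^((r+u−y)T) = 5.754 · e^(0.0697 × 120/360) = 5.754 · e^0.023233
= 5.754 × 1.023505 = $5.889 per bushel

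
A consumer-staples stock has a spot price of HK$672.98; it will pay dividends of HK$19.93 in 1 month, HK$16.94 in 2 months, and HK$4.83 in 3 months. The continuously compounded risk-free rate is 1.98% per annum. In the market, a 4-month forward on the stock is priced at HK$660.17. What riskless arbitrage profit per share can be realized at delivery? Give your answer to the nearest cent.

PV(dividends) I = 19.93·e^(−0.0198·1/12) + 16.94·e^(−0.0198·2/12) + 4.83·e^(−0.0198·3/12) = 41.5875
Fair forward F* = (S − I)·e^(rT) = (672.98 − 41.5875)·e^0.006600 = 631.3925 × 1.006622 = 635.5736
Market HK$660.17 > fair 635.5736: forward overpriced → cash-and-carry (borrow at r, buy the stock and collect the dividends, short the forward).
Profit at T = |F_mkt − F*| = |660.17 − 635.5736| = HK$24.60 per share

HK$24.60 per share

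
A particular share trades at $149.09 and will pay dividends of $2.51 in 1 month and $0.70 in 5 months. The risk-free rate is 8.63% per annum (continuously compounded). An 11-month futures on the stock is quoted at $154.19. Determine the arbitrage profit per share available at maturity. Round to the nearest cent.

$3.75 per share

PV(dividends) I = 2.51·e^(−0.0863·1/12) + 0.70·e^(−0.0863·5/12) = 3.1673
Fair futures F* = (S − I)·e^(rT) = (149.09 − 3.1673)·e^0.079108 = 145.9227 × 1.082321 = 157.9352
Market $154.19 < fair 157.9352: forward underpriced → reverse cash-and-carry (short the stock, invest proceeds at r, pay the dividends, go long the forward).
Profit at T = |F_mkt − F*| = |154.19 − 157.9352| = $3.75 per share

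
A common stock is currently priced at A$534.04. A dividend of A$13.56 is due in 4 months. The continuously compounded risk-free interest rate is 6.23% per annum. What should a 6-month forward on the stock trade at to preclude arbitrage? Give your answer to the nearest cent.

PV(dividends) I = 13.56·e^(−0.0623·4/12)
I = 13.2813
F = (S − I)·e^(rT) = (534.04 − 13.2813) · e^(0.0623·6/12)
= 520.7587 · e^0.031150 = 520.7587 × 1.031640 = A$537.24

A$537.24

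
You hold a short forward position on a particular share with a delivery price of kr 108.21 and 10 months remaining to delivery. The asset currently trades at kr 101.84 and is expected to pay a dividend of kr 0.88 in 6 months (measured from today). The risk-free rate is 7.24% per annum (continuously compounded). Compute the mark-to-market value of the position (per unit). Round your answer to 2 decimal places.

PV(remaining dividends) I = 0.88·e^(−0.0724·6/12) = 0.8487
Current forward F = (S − I)·e^(rT) = (101.84 − 0.8487)·e^(0.0724·10/12) = 100.9913 × 1.062191 = 107.2720
Value (long) = (F − K)·e^(−rT) = (107.2720 − 108.21) × 0.941451 = -0.8831
Short position value = −(long value) = kr 0.88

kr 0.88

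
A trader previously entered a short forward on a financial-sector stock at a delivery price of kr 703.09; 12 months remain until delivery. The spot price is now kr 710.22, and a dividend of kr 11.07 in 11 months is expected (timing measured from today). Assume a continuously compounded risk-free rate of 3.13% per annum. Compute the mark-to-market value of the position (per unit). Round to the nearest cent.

PV(remaining dividends) I = 11.07·e^(−0.0313·11/12) = 10.7569
Current forward F = (S − I)·e^(rT) = (710.22 − 10.7569)·e^(0.0313·12/12) = 699.4631 × 1.031795 = 721.7025
Value (long) = (F − K)·e^(−rT) = (721.7025 − 703.09) × 0.969185 = 18.0390
Short position value = −(long value) = -kr 18.04

-kr 18.04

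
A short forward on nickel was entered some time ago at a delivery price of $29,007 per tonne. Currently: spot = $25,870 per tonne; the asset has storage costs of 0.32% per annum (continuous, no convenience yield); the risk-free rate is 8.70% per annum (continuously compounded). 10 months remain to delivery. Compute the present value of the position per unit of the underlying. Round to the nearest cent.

Current fair forward for the remaining 10 months: F = S·e^((r + u)·T), (r + u) = 0.0870 + 0.0032 = 0.0902
F = 25870 · e^(0.0902 × 10/12) = 25870 × 1.07806381 = 27889.5108
Value of long forward = (F − K)·e^(−rT) = (27889.5108 − 29007) · e^(−0.0870·10/12)
= -1117.4892 × 0.93006575 = -1039.34
Short position value = −(long value) = $1039.34

$1039.34 per tonne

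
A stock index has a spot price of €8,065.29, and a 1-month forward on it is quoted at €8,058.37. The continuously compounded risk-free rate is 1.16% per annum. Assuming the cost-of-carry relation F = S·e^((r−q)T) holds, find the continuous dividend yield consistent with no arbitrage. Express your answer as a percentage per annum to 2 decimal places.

2.19%

From F = S·e^((r−q)T): (r − q) = ln(F/S)/T
ln(8058.37/8065.29) = ln(0.999142) = -0.000858
(r − q) = -0.000858 / (1/12) = -0.010296
q = r − ln(F/S)/T = 0.0116 + 0.010296 = 0.021896
q = 2.19%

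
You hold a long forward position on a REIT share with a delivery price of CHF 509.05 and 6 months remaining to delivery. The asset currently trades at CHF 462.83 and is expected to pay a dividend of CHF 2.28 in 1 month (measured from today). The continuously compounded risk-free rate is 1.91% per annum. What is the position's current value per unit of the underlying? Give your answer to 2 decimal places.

-CHF 43.66

PV(remaining dividends) I = 2.28·e^(−0.0191·1/12) = 2.2764
Current forward F = (S − I)·e^(rT) = (462.83 − 2.2764)·e^(0.0191·6/12) = 460.5536 × 1.009596 = 464.9731
Value (long) = (F − K)·e^(−rT) = (464.9731 − 509.05) × 0.990495 = -43.6579
Value = -CHF 43.66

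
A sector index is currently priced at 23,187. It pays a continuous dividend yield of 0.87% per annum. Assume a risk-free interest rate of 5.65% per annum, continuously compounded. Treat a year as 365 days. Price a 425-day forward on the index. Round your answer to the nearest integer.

F = S·e^((r − q)T) = 23187 · e^((0.0565 − 0.0087) × 425/365)
= 23187 · e^0.055658 = 23187 × 1.057236
F = 24,514

24,514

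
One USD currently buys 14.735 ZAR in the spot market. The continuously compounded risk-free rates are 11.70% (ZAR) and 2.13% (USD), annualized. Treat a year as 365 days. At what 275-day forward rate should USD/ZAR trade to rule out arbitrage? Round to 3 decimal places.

15.837

F = S·e^((r_ZAR − r_USD)T) = 14.735 · e^((0.1170 − 0.0213) × 275/365)
= 14.735 · e^0.072103 = 14.735 × 1.074766
F = 15.837 ZAR per USD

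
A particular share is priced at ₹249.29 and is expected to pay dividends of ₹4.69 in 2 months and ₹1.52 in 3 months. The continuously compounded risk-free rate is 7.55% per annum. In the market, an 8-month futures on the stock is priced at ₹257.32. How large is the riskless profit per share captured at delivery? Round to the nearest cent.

₹1.60 per share

PV(dividends) I = 4.69·e^(−0.0755·2/12) + 1.52·e^(−0.0755·3/12) = 6.1229
Fair futures F* = (S − I)·e^(rT) = (249.29 − 6.1229)·e^0.050333 = 243.1671 × 1.051621 = 255.7196
Market ₹257.32 > fair 255.7196: forward overpriced → cash-and-carry (borrow at r, buy the stock and collect the dividends, short the forward).
Profit at T = |F_mkt − F*| = |257.32 − 255.7196| = ₹1.60 per share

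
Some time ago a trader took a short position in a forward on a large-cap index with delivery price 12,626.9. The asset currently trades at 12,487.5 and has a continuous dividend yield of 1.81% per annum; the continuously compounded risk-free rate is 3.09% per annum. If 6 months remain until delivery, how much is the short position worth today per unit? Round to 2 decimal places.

Current fair forward for the remaining 6 months: F = S·e^((r − q)·T), (r − q) = 0.0309 − 0.0181 = 0.0128
F = 12487.5 · e^(0.0128 × 6/12) = 12487.5 × 1.00642052 = 12567.6762
Value of long forward = (F − K)·e^(−rT) = (12567.6762 − 12626.9) · e^(−0.0309·6/12)
= -59.2238 × 0.98466874 = -58.32
Short position value = −(long value) = 58.32

58.32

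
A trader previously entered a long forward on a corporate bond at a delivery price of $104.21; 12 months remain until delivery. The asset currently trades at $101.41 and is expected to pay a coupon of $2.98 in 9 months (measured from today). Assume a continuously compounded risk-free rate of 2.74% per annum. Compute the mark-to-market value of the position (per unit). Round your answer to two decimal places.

PV(remaining coupons) I = 2.98·e^(−0.0274·9/12) = 2.9194
Current forward F = (S − I)·e^(rT) = (101.41 − 2.9194)·e^(0.0274·12/12) = 98.4906 × 1.027779 = 101.2266
Value (long) = (F − K)·e^(−rT) = (101.2266 − 104.21) × 0.972972 = -2.9028
Value = -$2.90

-$2.90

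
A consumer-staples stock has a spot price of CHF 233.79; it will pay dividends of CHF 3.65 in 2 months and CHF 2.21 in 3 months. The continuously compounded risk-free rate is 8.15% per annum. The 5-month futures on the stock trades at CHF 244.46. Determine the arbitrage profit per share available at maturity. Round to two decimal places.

CHF 8.56 per share

PV(dividends) I = 3.65·e^(−0.0815·2/12) + 2.21·e^(−0.0815·3/12) = 5.7662
Fair futures F* = (S − I)·e^(rT) = (233.79 − 5.7662)·e^0.033958 = 228.0238 × 1.034541 = 235.9000
Market CHF 244.46 > fair 235.9000: forward overpriced → cash-and-carry (borrow at r, buy the stock and collect the dividends, short the forward).
Profit at T = |F_mkt − F*| = |244.46 − 235.9000| = CHF 8.56 per share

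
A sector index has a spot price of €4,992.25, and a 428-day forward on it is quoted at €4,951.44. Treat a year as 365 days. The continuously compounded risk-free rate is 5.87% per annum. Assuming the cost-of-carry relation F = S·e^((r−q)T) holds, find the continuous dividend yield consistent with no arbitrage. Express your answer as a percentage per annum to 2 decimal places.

From F = S·e^((r−q)T): (r − q) = ln(F/S)/T
ln(4951.44/4992.25) = ln(0.991825) = -0.008209
(r − q) = -0.008209 / (428/365) = -0.007001
q = r − ln(F/S)/T = 0.0587 + 0.007001 = 0.065701
q = 6.57%

6.57%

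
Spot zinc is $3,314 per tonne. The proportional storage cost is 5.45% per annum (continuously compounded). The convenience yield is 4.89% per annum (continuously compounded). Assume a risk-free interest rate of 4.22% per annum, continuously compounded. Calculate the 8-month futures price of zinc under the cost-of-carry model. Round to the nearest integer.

$3,421 per tonne

Net carry = r + u − y = 0.0422 + 0.0545 − 0.0489 = 0.0478
F = S·e^((r+u−y)T) = 3314 · e^(0.0478 × 8/12) = 3314 · e^0.031867
= 3314 × 1.032380 = $3,421 per tonne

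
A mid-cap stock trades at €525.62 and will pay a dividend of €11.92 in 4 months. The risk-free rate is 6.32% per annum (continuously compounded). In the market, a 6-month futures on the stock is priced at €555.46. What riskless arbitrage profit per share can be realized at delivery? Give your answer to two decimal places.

PV(dividends) I = 11.92·e^(−0.0632·4/12) = 11.6715
Fair futures F* = (S − I)·e^(rT) = (525.62 − 11.6715)·e^0.031600 = 513.9485 × 1.032105 = 530.4488
Market €555.46 > fair 530.4488: forward overpriced → cash-and-carry (borrow at r, buy the stock and collect the dividends, short the forward).
Profit at T = |F_mkt − F*| = |555.46 − 530.4488| = €25.01 per share

€25.01 per share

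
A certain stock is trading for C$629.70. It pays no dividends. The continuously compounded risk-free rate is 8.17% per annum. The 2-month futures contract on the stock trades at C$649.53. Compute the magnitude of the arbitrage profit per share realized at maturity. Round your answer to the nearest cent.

C$11.20 per share

Fair futures: F* = S·e^(carry·T), with carry = r = 0.0817
F* = 629.70 · e^(0.0817 × 2/12) = 629.70 · e^0.013617 = 629.70 × 1.013710 = C$638.3332
Market C$649.53 > fair C$638.3332: forward overpriced → cash-and-carry (buy spot, short the forward).
At maturity, profit = |F_mkt − F*| = |649.53 − 638.3332| = C$11.20 per share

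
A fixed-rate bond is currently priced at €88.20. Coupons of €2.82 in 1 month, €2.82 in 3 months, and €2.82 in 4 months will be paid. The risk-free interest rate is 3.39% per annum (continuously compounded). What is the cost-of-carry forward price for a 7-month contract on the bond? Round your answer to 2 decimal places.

€81.40

PV(coupons) I = 2.82·e^(−0.0339·1/12) + 2.82·e^(−0.0339·3/12) + 2.82·e^(−0.0339·4/12)
I = 2.8120 + 2.7962 + 2.7883 = 8.3965
F = (S − I)·e^(rT) = (88.20 − 8.3965) · e^(0.0339·7/12)
= 79.8035 · e^0.019775 = 79.8035 × 1.019972 = €81.40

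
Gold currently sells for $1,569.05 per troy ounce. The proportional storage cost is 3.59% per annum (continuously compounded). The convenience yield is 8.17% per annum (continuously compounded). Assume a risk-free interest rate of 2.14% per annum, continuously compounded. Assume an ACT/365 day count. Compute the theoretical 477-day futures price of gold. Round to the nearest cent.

Net carry = r + u − y = 0.0214 + 0.0359 − 0.0817 = -0.0244
F = S·e^((r+u−y)T) = 1569.05 · e^(-0.0244 × 477/365) = 1569.05 · e^-0.03188712
= 1569.05 × 0.96861591 = $1,519.81 per troy ounce

$1,519.81 per troy ounce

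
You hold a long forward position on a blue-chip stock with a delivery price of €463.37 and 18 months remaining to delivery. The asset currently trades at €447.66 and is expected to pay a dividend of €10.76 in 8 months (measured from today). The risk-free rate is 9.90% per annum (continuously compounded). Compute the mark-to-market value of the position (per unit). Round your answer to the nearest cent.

PV(remaining dividends) I = 10.76·e^(−0.0990·8/12) = 10.0728
Current forward F = (S − I)·e^(rT) = (447.66 − 10.0728)·e^(0.0990·18/12) = 437.5872 × 1.160093 = 507.6418
Value (long) = (F − K)·e^(−rT) = (507.6418 − 463.37) × 0.862000 = 38.1623
Value = €38.16

€38.16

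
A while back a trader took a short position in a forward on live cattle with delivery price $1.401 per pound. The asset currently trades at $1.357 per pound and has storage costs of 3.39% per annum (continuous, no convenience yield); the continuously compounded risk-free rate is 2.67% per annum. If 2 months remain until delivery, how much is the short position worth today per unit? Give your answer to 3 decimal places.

$0.030 per pound

Current fair forward for the remaining 2 months: F = S·e^((r + u)·T), (r + u) = 0.0267 + 0.0339 = 0.0606
F = 1.357 · e^(0.0606 × 2/12) = 1.357 × 1.010151 = 1.3708
Value of long forward = (F − K)·e^(−rT) = (1.3708 − 1.401) · e^(−0.0267·2/12)
= -0.0302 × 0.995560 = -0.030
Short position value = −(long value) = $0.030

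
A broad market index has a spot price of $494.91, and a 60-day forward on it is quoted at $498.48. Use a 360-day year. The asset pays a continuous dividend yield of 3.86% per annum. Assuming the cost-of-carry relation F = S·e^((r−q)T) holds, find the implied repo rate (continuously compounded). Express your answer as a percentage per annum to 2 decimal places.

From F = S·e^((r−q)T): (r − q) = ln(F/S)/T
ln(498.48/494.91) = ln(1.007213) = 0.007187
(r − q) = 0.007187 / (60/360) = 0.043122
r = ln(F/S)/T + q = 0.043122 + 0.0386 = 0.081722
r = 8.17%

8.17%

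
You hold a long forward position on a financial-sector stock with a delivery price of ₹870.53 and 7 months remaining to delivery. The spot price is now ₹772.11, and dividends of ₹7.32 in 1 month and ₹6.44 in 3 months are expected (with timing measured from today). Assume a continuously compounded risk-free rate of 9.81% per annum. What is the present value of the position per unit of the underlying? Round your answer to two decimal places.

PV(remaining dividends) I = 7.32·e^(−0.0981·1/12) + 6.44·e^(−0.0981·3/12) = 13.5444
Current forward F = (S − I)·e^(rT) = (772.11 − 13.5444)·e^(0.0981·7/12) = 758.5656 × 1.058894 = 803.2406
Value (long) = (F − K)·e^(−rT) = (803.2406 − 870.53) × 0.944382 = -63.5469
Value = -₹63.55

-₹63.55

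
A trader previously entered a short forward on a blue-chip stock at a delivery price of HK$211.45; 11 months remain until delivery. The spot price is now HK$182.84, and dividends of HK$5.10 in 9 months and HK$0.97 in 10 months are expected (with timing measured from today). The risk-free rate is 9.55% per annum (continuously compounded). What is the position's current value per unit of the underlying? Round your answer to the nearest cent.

HK$16.53

PV(remaining dividends) I = 5.10·e^(−0.0955·9/12) + 0.97·e^(−0.0955·10/12) = 5.6433
Current forward F = (S − I)·e^(rT) = (182.84 − 5.6433)·e^(0.0955·11/12) = 177.1967 × 1.091488 = 193.4081
Value (long) = (F − K)·e^(−rT) = (193.4081 − 211.45) × 0.916181 = -16.5296
Short position value = −(long value) = HK$16.53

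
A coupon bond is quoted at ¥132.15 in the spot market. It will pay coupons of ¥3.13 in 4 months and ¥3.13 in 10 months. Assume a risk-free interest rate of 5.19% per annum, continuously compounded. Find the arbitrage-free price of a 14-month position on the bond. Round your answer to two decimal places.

¥133.95

PV(coupons) I = 3.13·e^(−0.0519·4/12) + 3.13·e^(−0.0519·10/12)
I = 3.0763 + 2.9975 = 6.0738
F = (S − I)·e^(rT) = (132.15 − 6.0738) · e^(0.0519·14/12)
= 126.0762 · e^0.060550 = 126.0762 × 1.062421 = ¥133.95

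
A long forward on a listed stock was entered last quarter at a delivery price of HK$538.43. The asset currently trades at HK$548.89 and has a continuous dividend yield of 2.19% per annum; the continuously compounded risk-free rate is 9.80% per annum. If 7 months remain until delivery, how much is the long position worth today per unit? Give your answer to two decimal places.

Current fair forward for the remaining 7 months: F = S·e^((r − q)·T), (r − q) = 0.0980 − 0.0219 = 0.0761
F = 548.89 · e^(0.0761 × 7/12) = 548.89 × 1.045392 = 573.8052
Value of long forward = (F − K)·e^(−rT) = (573.8052 − 538.43) · e^(−0.0980·7/12)
= 35.3752 × 0.944437 = 33.41

HK$33.41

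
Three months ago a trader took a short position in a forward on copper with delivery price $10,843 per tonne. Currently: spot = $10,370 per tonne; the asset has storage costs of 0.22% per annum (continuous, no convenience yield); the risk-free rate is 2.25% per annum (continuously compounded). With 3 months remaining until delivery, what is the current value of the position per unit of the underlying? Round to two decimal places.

Current fair forward for the remaining 3 months: F = S·e^((r + u)·T), (r + u) = 0.0225 + 0.0022 = 0.0247
F = 10370 · e^(0.0247 × 3/12) = 10370 × 1.00619410 = 10434.2328
Value of long forward = (F − K)·e^(−rT) = (10434.2328 − 10843) · e^(−0.0225·3/12)
= -408.7672 × 0.99439079 = -406.47
Short position value = −(long value) = $406.47

$406.47 per tonne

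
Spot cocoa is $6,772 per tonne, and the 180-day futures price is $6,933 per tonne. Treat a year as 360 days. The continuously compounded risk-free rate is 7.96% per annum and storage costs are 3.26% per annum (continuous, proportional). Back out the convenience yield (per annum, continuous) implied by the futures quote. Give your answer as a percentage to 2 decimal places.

6.52%

F = S·e^((r+u−y)T) ⇒ (r+u−y) = ln(F/S)/T
ln(6933/6772) = 0.023496; /T ⇒ 0.046992
y = r + u − ln(F/S)/T = 0.0796 + 0.0326 − 0.046992 = 0.065208
y = 6.52%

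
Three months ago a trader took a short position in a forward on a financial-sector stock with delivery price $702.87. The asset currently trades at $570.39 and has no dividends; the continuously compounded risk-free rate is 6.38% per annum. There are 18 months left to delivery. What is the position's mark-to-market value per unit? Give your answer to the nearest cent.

Current fair forward for the remaining 18 months: F = S·e^(r·T), r = 0.0638
F = 570.39 · e^(0.0638 × 18/12) = 570.39 × 1.100429 = 627.6737
Value of long forward = (F − K)·e^(−rT) = (627.6737 − 702.87) · e^(−0.0638·18/12)
= -75.1963 × 0.908737 = -68.33
Short position value = −(long value) = $68.33

$68.33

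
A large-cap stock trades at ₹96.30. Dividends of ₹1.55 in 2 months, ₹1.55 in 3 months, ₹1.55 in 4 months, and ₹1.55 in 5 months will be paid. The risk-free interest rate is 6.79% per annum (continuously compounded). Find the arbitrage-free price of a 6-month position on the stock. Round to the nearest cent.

PV(dividends) I = 1.55·e^(−0.0679·2/12) + 1.55·e^(−0.0679·3/12) + 1.55·e^(−0.0679·4/12) + 1.55·e^(−0.0679·5/12)
I = 1.5326 + 1.5239 + 1.5153 + 1.5068 = 6.0786
F = (S − I)·e^(rT) = (96.30 − 6.0786) · e^(0.0679·6/12)
= 90.2214 · e^0.033950 = 90.2214 × 1.034533 = ₹93.34

₹93.34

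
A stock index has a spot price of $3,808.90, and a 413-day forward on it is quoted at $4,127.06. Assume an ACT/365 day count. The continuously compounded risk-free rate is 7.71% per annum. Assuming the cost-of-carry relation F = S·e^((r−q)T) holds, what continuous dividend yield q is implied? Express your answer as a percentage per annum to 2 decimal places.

0.62%

From F = S·e^((r−q)T): (r − q) = ln(F/S)/T
ln(4127.06/3808.90) = ln(1.083531) = 0.080225
(r − q) = 0.080225 / (413/365) = 0.070901
q = r − ln(F/S)/T = 0.0771 − 0.070901 = 0.006199
q = 0.62%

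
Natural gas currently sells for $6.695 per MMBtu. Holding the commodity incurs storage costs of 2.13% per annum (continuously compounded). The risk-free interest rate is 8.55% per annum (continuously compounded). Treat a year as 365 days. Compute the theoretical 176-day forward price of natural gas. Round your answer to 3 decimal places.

$7.049 per MMBtu

Net carry = r + u − y = 0.0855 + 0.0213 − 0.0000 = 0.1068
F = S·e^((r+u−y)T) = 6.695 · e^(0.1068 × 176/365) = 6.695 · e^0.051498
= 6.695 × 1.052847 = $7.049 per MMBtu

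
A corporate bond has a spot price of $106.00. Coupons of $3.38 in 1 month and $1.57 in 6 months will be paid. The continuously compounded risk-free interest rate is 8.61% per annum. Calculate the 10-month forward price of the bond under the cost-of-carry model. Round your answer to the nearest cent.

PV(coupons) I = 3.38·e^(−0.0861·1/12) + 1.57·e^(−0.0861·6/12)
I = 3.3558 + 1.5038 = 4.8596
F = (S − I)·e^(rT) = (106.00 − 4.8596) · e^(0.0861·10/12)
= 101.1404 · e^0.071750 = 101.1404 × 1.074387 = $108.66

$108.66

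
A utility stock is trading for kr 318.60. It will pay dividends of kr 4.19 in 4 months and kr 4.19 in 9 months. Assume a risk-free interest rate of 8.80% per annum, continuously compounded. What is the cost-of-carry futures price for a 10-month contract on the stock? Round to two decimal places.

PV(dividends) I = 4.19·e^(−0.0880·4/12) + 4.19·e^(−0.0880·9/12)
I = 4.0689 + 3.9224 = 7.9913
F = (S − I)·e^(rT) = (318.60 − 7.9913) · e^(0.0880·10/12)
= 310.6087 · e^0.073333 = 310.6087 × 1.076089 = kr 334.24

kr 334.24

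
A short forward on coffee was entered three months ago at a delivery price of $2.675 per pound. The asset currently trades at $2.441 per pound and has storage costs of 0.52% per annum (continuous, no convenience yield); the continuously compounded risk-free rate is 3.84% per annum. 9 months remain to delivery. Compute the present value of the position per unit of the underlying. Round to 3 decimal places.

Current fair forward for the remaining 9 months: F = S·e^((r + u)·T), (r + u) = 0.0384 + 0.0052 = 0.0436
F = 2.441 · e^(0.0436 × 9/12) = 2.441 × 1.033241 = 2.5221
Value of long forward = (F − K)·e^(−rT) = (2.5221 − 2.675) · e^(−0.0384·9/12)
= -0.1529 × 0.971611 = -0.149
Short position value = −(long value) = $0.149

$0.149 per pound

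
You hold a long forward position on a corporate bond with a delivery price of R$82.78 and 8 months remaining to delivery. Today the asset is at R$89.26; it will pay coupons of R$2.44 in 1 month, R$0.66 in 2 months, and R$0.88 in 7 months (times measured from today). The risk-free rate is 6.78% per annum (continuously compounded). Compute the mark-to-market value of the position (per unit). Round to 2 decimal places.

R$6.21

PV(remaining coupons) I = 2.44·e^(−0.0678·1/12) + 0.66·e^(−0.0678·2/12) + 0.88·e^(−0.0678·7/12) = 3.9247
Current forward F = (S − I)·e^(rT) = (89.26 − 3.9247)·e^(0.0678·8/12) = 85.3353 × 1.046237 = 89.2809
Value (long) = (F − K)·e^(−rT) = (89.2809 − 82.78) × 0.955806 = 6.2136
Value = R$6.21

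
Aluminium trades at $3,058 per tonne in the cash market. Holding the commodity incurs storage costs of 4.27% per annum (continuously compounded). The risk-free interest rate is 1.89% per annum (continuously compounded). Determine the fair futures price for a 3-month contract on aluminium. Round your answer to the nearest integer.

$3,105 per tonne

Net carry = r + u − y = 0.0189 + 0.0427 − 0.0000 = 0.0616
F = S·e^((r+u−y)T) = 3058 · e^(0.0616 × 3/12) = 3058 · e^0.015400
= 3058 × 1.015519 = $3,105 per tonne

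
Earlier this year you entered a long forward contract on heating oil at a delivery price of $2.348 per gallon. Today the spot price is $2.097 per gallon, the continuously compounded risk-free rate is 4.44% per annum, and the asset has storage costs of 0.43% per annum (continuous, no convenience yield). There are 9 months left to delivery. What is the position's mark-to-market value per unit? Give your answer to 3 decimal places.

Current fair forward for the remaining 9 months: F = S·e^((r + u)·T), (r + u) = 0.0444 + 0.0043 = 0.0487
F = 2.097 · e^(0.0487 × 9/12) = 2.097 × 1.037200 = 2.1750
Value of long forward = (F − K)·e^(−rT) = (2.1750 − 2.348) · e^(−0.0444·9/12)
= -0.1730 × 0.967248 = -0.167

-$0.167 per gallon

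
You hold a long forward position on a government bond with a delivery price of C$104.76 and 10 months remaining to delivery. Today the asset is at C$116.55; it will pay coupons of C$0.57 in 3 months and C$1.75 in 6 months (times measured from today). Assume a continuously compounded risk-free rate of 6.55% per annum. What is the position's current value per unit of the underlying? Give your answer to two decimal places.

PV(remaining coupons) I = 0.57·e^(−0.0655·3/12) + 1.75·e^(−0.0655·6/12) = 2.2544
Current forward F = (S − I)·e^(rT) = (116.55 − 2.2544)·e^(0.0655·10/12) = 114.2956 × 1.056100 = 120.7076
Value (long) = (F − K)·e^(−rT) = (120.7076 − 104.76) × 0.946880 = 15.1005
Value = C$15.10

C$15.10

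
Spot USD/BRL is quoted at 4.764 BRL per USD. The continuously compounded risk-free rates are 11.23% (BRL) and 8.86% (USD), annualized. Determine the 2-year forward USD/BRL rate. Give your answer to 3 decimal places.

4.995

F = S·e^((r_BRL − r_USD)T) = 4.764 · e^((0.1123 − 0.0886) × 2)
= 4.764 · e^0.047400 = 4.764 × 1.048541
F = 4.995 BRL per USD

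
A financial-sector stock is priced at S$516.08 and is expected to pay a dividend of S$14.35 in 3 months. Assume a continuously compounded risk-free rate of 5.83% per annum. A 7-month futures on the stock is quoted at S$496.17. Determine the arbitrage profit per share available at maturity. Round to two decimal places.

S$23.13 per share

PV(dividends) I = 14.35·e^(−0.0583·3/12) = 14.1424
Fair futures F* = (S − I)·e^(rT) = (516.08 − 14.1424)·e^0.034008 = 501.9376 × 1.034593 = 519.3011
Market S$496.17 < fair 519.3011: forward underpriced → reverse cash-and-carry (short the stock, invest proceeds at r, pay the dividends, go long the forward).
Profit at T = |F_mkt − F*| = |496.17 − 519.3011| = S$23.13 per share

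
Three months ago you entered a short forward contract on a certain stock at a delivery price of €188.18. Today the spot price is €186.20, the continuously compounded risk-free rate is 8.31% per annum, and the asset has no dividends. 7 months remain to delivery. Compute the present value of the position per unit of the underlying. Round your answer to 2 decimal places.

-€6.92

Current fair forward for the remaining 7 months: F = S·e^(r·T), r = 0.0831
F = 186.20 · e^(0.0831 × 7/12) = 186.20 × 1.049669 = 195.4484
Value of long forward = (F − K)·e^(−rT) = (195.4484 − 188.18) · e^(−0.0831·7/12)
= 7.2684 × 0.952681 = 6.92
Short position value = −(long value) = -€6.92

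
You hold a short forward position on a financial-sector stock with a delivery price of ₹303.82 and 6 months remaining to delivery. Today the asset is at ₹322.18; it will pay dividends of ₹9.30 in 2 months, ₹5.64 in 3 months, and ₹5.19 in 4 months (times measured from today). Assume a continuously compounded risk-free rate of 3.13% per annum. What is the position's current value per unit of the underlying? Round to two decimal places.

PV(remaining dividends) I = 9.30·e^(−0.0313·2/12) + 5.64·e^(−0.0313·3/12) + 5.19·e^(−0.0313·4/12) = 19.9838
Current forward F = (S − I)·e^(rT) = (322.18 − 19.9838)·e^(0.0313·6/12) = 302.1962 × 1.015773 = 306.9627
Value (long) = (F − K)·e^(−rT) = (306.9627 − 303.82) × 0.984472 = 3.0939
Short position value = −(long value) = -₹3.09

-₹3.09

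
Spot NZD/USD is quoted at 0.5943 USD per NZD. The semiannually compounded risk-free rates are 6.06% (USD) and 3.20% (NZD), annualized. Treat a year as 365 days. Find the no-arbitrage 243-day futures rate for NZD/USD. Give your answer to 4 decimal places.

0.6055

By covered interest parity, F = S · (1+r_USD/2)^(2T) / (1+r_NZD/2)^(2T)
= 0.5943 × 1.040546 / 1.021360 = 0.5943 × 1.018785
F = 0.6055 USD per NZD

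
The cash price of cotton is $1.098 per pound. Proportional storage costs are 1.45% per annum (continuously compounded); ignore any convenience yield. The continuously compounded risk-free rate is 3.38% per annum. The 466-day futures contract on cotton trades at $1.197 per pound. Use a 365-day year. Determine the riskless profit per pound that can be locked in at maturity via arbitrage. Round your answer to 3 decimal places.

$0.029 per pound

Fair futures: F* = S·e^(carry·T), with carry = (r + u) = 0.0338 + 0.0145 = 0.0483
F* = 1.098 · e^(0.0483 × 466/365) = 1.098 · e^0.061665 = 1.098 × 1.063606 = $1.1678
Market $1.197 > fair $1.1678: forward overpriced → cash-and-carry (buy spot, short the forward).
At maturity, profit = |F_mkt − F*| = |1.197 − 1.1678| = $0.029 per pound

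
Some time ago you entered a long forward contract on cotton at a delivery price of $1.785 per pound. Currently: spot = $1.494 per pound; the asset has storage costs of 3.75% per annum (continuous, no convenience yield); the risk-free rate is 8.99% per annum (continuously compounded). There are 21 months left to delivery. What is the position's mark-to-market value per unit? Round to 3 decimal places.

Current fair forward for the remaining 21 months: F = S·e^((r + u)·T), (r + u) = 0.0899 + 0.0375 = 0.1274
F = 1.494 · e^(0.1274 × 21/12) = 1.494 × 1.249758 = 1.8671
Value of long forward = (F − K)·e^(−rT) = (1.8671 − 1.785) · e^(−0.0899·21/12)
= 0.0821 × 0.854426 = 0.070

$0.070 per pound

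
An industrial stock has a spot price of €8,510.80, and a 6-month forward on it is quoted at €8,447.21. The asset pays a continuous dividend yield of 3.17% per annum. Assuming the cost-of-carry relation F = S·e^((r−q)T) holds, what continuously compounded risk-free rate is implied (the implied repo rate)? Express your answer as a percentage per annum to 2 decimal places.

1.67%

From F = S·e^((r−q)T): (r − q) = ln(F/S)/T
ln(8447.21/8510.80) = ln(0.992528) = -0.007500
(r − q) = -0.007500 / (6/12) = -0.015000
r = ln(F/S)/T + q = -0.015000 + 0.0317 = 0.016700
r = 1.67%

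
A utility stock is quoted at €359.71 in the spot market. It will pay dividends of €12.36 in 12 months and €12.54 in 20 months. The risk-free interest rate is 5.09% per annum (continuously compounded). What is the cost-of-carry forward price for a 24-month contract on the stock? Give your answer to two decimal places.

€372.50

PV(dividends) I = 12.36·e^(−0.0509·12/12) + 12.54·e^(−0.0509·20/12)
I = 11.7466 + 11.5201 = 23.2667
F = (S − I)·e^(rT) = (359.71 − 23.2667) · e^(0.0509·24/12)
= 336.4433 · e^0.101800 = 336.4433 × 1.107162 = €372.50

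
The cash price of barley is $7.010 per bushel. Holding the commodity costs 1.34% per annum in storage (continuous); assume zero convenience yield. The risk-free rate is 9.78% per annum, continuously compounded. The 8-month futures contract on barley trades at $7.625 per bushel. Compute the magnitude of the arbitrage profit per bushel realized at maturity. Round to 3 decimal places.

$0.076 per bushel

Fair futures: F* = S·e^(carry·T), with carry = (r + u) = 0.0978 + 0.0134 = 0.1112
F* = 7.010 · e^(0.1112 × 8/12) = 7.010 · e^0.074133 = 7.010 × 1.076950 = $7.5494
Market $7.625 > fair $7.5494: forward overpriced → cash-and-carry (buy spot, short the forward).
At maturity, profit = |F_mkt − F*| = |7.625 − 7.5494| = $0.076 per bushel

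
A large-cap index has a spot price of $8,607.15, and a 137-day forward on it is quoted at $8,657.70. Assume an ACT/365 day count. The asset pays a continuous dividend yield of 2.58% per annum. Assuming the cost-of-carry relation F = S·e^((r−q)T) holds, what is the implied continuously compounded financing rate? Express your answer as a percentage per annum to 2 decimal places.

From F = S·e^((r−q)T): (r − q) = ln(F/S)/T
ln(8657.70/8607.15) = ln(1.005873) = 0.005856
(r − q) = 0.005856 / (137/365) = 0.015602
r = ln(F/S)/T + q = 0.015602 + 0.0258 = 0.041402
r = 4.14%

4.14%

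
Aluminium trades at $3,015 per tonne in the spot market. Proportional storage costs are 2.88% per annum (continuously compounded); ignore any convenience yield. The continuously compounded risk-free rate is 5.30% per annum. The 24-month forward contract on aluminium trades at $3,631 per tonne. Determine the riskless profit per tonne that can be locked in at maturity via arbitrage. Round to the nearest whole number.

$80 per tonne

Fair forward: F* = S·e^(carry·T), with carry = (r + u) = 0.0530 + 0.0288 = 0.0818
F* = 3015 · e^(0.0818 × 24/12) = 3015 · e^0.163600 = 3015 × 1.177743 = $3550.8951
Market $3631 > fair $3550.8951: forward overpriced → cash-and-carry (buy spot, short the forward).
At maturity, profit = |F_mkt − F*| = |3631 − 3550.8951| = $80 per tonne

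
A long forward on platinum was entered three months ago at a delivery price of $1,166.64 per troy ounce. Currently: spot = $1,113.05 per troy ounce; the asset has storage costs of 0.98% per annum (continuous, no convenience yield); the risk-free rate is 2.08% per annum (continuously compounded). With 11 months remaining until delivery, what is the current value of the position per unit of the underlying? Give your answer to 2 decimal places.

-$21.51 per troy ounce

Current fair forward for the remaining 11 months: F = S·e^((r + u)·T), (r + u) = 0.0208 + 0.0098 = 0.0306
F = 1113.05 · e^(0.0306 × 11/12) = 1113.05 × 1.02844711 = 1144.7131
Value of long forward = (F − K)·e^(−rT) = (1144.7131 − 1166.64) · e^(−0.0208·11/12)
= -21.9269 × 0.98111395 = -21.51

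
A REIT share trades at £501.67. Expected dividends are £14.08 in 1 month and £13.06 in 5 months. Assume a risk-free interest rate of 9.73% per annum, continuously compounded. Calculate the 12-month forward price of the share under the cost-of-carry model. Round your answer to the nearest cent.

£523.72

PV(dividends) I = 14.08·e^(−0.0973·1/12) + 13.06·e^(−0.0973·5/12)
I = 13.9663 + 12.5411 = 26.5074
F = (S − I)·e^(rT) = (501.67 − 26.5074) · e^(0.0973·12/12)
= 475.1626 · e^0.097300 = 475.1626 × 1.102191 = £523.72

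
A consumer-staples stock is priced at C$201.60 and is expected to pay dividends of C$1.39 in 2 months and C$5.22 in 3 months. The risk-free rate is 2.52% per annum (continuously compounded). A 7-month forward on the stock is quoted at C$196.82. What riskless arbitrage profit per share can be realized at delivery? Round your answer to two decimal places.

PV(dividends) I = 1.39·e^(−0.0252·2/12) + 5.22·e^(−0.0252·3/12) = 6.5714
Fair forward F* = (S − I)·e^(rT) = (201.60 − 6.5714)·e^0.014700 = 195.0286 × 1.014809 = 197.9168
Market C$196.82 < fair 197.9168: forward underpriced → reverse cash-and-carry (short the stock, invest proceeds at r, pay the dividends, go long the forward).
Profit at T = |F_mkt − F*| = |196.82 − 197.9168| = C$1.10 per share

C$1.10 per share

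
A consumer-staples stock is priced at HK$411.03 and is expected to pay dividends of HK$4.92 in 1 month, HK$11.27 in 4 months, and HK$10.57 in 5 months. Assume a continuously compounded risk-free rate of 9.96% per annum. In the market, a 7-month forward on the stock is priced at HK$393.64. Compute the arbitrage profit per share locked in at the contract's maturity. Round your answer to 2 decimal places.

PV(dividends) I = 4.92·e^(−0.0996·1/12) + 11.27·e^(−0.0996·4/12) + 10.57·e^(−0.0996·5/12) = 25.9216
Fair forward F* = (S − I)·e^(rT) = (411.03 − 25.9216)·e^0.058100 = 385.1084 × 1.059821 = 408.1460
Market HK$393.64 < fair 408.1460: forward underpriced → reverse cash-and-carry (short the stock, invest proceeds at r, pay the dividends, go long the forward).
Profit at T = |F_mkt − F*| = |393.64 − 408.1460| = HK$14.51 per share

HK$14.51 per share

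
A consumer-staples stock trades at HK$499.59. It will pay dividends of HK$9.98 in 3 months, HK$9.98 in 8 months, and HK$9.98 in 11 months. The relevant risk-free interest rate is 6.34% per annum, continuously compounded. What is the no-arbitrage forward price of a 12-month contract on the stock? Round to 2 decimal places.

HK$501.60

PV(dividends) I = 9.98·e^(−0.0634·3/12) + 9.98·e^(−0.0634·8/12) + 9.98·e^(−0.0634·11/12)
I = 9.8231 + 9.5670 + 9.4165 = 28.8066
F = (S − I)·e^(rT) = (499.59 − 28.8066) · e^(0.0634·12/12)
= 470.7834 · e^0.063400 = 470.7834 × 1.065453 = HK$501.60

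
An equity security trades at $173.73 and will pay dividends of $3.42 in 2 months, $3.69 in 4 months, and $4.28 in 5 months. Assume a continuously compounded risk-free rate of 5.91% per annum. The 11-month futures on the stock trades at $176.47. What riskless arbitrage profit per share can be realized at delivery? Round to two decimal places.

PV(dividends) I = 3.42·e^(−0.0591·2/12) + 3.69·e^(−0.0591·4/12) + 4.28·e^(−0.0591·5/12) = 11.1804
Fair futures F* = (S − I)·e^(rT) = (173.73 − 11.1804)·e^0.054175 = 162.5496 × 1.055669 = 171.5986
Market $176.47 > fair 171.5986: forward overpriced → cash-and-carry (borrow at r, buy the stock and collect the dividends, short the forward).
Profit at T = |F_mkt − F*| = |176.47 − 171.5986| = $4.87 per share

$4.87 per share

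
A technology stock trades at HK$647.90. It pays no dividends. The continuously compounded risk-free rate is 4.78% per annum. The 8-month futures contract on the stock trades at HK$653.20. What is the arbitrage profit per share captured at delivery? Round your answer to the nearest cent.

HK$15.68 per share

Fair futures: F* = S·e^(carry·T), with carry = r = 0.0478
F* = 647.90 · e^(0.0478 × 8/12) = 647.90 · e^0.031867 = 647.90 × 1.032380 = HK$668.8790
Market HK$653.20 < fair HK$668.8790: forward underpriced → reverse cash-and-carry (short spot, go long the forward).
At maturity, profit = |F_mkt − F*| = |653.20 − 668.8790| = HK$15.68 per share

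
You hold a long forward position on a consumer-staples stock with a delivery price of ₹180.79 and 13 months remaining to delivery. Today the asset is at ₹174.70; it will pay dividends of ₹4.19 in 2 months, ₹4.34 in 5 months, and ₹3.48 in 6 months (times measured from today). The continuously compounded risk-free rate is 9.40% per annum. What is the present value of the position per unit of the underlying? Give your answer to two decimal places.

PV(remaining dividends) I = 4.19·e^(−0.0940·2/12) + 4.34·e^(−0.0940·5/12) + 3.48·e^(−0.0940·6/12) = 11.6184
Current forward F = (S − I)·e^(rT) = (174.70 − 11.6184)·e^(0.0940·13/12) = 163.0816 × 1.107199 = 180.5638
Value (long) = (F − K)·e^(−rT) = (180.5638 − 180.79) × 0.903180 = -0.2043
Value = -₹0.20

-₹0.20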